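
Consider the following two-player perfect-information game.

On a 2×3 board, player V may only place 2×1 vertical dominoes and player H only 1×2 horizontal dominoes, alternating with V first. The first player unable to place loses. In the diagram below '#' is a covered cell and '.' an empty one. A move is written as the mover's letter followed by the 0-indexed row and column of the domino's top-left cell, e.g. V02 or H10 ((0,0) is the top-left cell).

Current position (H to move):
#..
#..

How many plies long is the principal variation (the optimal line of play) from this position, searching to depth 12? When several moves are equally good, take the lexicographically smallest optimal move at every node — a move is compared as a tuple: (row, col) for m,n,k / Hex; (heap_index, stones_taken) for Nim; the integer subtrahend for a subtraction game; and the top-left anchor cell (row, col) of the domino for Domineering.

[#../#..] H move#1: H01:+1/###/#..*, H11:+1/#../###
[###/#..] end (terminal -1, V#2); searched #../#.. to 12

PV length from [#../#..]: 1 ply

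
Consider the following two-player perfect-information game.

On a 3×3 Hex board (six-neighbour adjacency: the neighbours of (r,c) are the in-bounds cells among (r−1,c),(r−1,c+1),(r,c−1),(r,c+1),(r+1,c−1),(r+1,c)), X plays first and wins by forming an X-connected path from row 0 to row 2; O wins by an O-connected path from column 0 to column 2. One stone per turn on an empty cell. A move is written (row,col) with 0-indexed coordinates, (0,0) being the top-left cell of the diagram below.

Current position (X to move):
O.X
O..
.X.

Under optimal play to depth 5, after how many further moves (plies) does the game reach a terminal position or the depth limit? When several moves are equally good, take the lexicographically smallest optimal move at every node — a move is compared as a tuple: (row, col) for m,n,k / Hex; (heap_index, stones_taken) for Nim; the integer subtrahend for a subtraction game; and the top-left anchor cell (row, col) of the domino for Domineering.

PV length from [O.X/O../.X.]: 3 plies

[O.X/O../.X.] X move#1: (0,1):+1/OXX/O../.X.*, (1,1):+1/O.X/OX./.X., (1,2):+1/O.X/O.X/.X., (2,0):+1/O.X/O../XX., (2,2):+1/O.X/O../.XX
[OXX/O../.X.] O move#2: (1,1):-1/OXX/OO./.X.*, (1,2):-1/OXX/O.O/.X., (2,0):-1/OXX/O../OX., (2,2):-1/OXX/O../.XO
[OXX/OO./.X.] X move#3: (1,2):+1/OXX/OOX/.X.*, (2,0):-1/OXX/OO./XX., (2,2):-1/OXX/OO./.XX
[OXX/OOX/.X.] end (terminal -1, O#4); searched O.X/O../.X. to 5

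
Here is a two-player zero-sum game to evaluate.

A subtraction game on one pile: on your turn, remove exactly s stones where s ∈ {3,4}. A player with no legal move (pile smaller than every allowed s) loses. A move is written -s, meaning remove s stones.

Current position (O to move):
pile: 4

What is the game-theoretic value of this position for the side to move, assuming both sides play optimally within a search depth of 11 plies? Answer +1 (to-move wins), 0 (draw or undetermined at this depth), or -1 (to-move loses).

[4] O move#1: -3:+1/1*, -4:+1/0
[1] end (terminal -1, X#2); searched 4 to 11

value(4, O) = +1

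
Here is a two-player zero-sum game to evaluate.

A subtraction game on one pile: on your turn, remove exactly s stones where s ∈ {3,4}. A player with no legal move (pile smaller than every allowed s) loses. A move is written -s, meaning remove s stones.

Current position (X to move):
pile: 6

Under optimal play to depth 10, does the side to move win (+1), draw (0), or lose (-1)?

ply 1, X at 6 | -3=-1→3; -4=+1→2*
ply 2: 2 is terminal -1 (O); from 6 depth 10

value(6, X) = +1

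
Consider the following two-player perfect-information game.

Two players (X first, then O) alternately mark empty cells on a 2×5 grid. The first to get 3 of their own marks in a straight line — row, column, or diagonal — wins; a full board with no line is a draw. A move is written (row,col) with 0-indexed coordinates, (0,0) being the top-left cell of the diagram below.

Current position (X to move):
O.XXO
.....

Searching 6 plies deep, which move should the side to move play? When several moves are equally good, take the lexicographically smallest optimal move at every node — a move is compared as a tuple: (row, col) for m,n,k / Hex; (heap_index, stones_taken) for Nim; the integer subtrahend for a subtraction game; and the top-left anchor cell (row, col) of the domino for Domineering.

X's best at [O.XXO/.....]: (0,1)

p1 X@[O.XXO/.....]: (0,1)[OXXXO/.....]+1* (1,0)[O.XXO/X....]+0 (1,1)[O.XXO/.X...]+1 (1,2)[O.XXO/..X..]+1 (1,3)[O.XXO/...X.]+1 (1,4)[O.XXO/....X]+0
p2 O@[OXXXO/.....] terminal -1; root [O.XXO/.....] d6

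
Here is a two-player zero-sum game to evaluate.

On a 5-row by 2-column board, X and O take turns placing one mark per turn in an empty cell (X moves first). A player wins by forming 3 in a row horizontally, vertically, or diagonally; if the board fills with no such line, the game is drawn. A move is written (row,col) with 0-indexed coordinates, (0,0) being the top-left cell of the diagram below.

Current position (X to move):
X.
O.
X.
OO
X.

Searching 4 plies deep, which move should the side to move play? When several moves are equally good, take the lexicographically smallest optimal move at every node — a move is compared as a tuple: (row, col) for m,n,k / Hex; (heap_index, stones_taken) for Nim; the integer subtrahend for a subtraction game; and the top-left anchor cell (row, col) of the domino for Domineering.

[X./O./X./OO/X.] X move#1: (0,1):-1/XX/O./X./OO/X., (1,1):+0/X./OX/X./OO/X.*, (2,1):+0/X./O./XX/OO/X., (4,1):+0/X./O./X./OO/XX
[X./OX/X./OO/X.] O move#2: (0,1):+0/XO/OX/X./OO/X.*, (2,1):+0/X./OX/XO/OO/X., (4,1):+0/X./OX/X./OO/XO
[XO/OX/X./OO/X.] X move#3: (2,1):+0/XO/OX/XX/OO/X.*, (4,1):+0/XO/OX/X./OO/XX
[XO/OX/XX/OO/X.] O move#4: (4,1):+0/XO/OX/XX/OO/XO*
[XO/OX/XX/OO/XO] end (terminal +0, X#5); searched X./O./X./OO/X. to 4

X's best at [X./O./X./OO/X.]: (1,1)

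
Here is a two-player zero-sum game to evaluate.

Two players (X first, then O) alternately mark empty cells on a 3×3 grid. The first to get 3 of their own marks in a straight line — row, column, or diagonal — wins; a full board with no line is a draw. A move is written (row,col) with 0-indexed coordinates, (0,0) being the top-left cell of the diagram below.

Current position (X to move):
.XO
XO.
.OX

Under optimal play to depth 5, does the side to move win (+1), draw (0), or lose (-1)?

value(.XO/XO./.OX, X) = 0

[.XO/XO./.OX] X move#1: (0,0):-1/XXO/XO./.OX, (1,2):-1/.XO/XOX/.OX, (2,0):+0/.XO/XO./XOX*
[.XO/XO./XOX] O move#2: (0,0):+0/OXO/XO./XOX*, (1,2):-1/.XO/XOO/XOX
[OXO/XO./XOX] X move#3: (1,2):+0/OXO/XOX/XOX*
[OXO/XOX/XOX] end (terminal +0, O#4); searched .XO/XO./.OX to 5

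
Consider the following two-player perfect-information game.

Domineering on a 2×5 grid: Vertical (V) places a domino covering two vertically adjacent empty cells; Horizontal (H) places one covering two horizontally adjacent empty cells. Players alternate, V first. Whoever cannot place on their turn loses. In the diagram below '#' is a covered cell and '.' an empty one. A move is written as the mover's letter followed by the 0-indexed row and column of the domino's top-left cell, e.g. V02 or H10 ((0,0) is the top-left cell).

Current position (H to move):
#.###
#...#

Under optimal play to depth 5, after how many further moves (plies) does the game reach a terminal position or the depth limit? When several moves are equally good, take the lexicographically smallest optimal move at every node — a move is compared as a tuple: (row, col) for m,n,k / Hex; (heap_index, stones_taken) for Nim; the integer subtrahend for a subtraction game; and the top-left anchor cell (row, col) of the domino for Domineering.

PV length from [#.###/#...#]: 1 ply

[#.###/#...#] H move#1: H11:+1/#.###/###.#*, H12:-1/#.###/#.###
[#.###/###.#] end (terminal -1, V#2); searched #.###/#...# to 5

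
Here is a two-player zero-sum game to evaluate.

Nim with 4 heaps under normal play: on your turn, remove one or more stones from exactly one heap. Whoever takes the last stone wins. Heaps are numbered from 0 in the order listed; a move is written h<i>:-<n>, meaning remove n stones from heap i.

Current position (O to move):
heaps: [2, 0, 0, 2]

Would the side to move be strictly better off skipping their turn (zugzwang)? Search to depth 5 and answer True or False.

zugzwang((2,0,0,2), O) = True

ply 1, O at (2,0,0,2) | h0:-1=-1→(1,0,0,2)*; h0:-2=-1→(0,0,0,2); h3:-1=-1→(2,0,0,1); h3:-2=-1→(2,0,0,0)
ply 2, X at (1,0,0,2) | h0:-1=-1→(0,0,0,2); h3:-1=+1→(1,0,0,1)*; h3:-2=-1→(1,0,0,0)
ply 3, O at (1,0,0,1) | h0:-1=-1→(0,0,0,1)*; h3:-1=-1→(1,0,0,0)
ply 4, X at (0,0,0,1) | h3:-1=+1→(0,0,0,0)*
ply 5: (0,0,0,0) is terminal -1 (O); from (2,0,0,2) depth 5
if O skipped the turn, X would face:
~ ply 1, X at (2,0,0,2) | h0:-1=-1→(1,0,0,2)*; h0:-2=-1→(0,0,0,2); h3:-1=-1→(2,0,0,1); h3:-2=-1→(2,0,0,0)
~ ply 2, O at (1,0,0,2) | h0:-1=-1→(0,0,0,2); h3:-1=+1→(1,0,0,1)*; h3:-2=-1→(1,0,0,0)
~ ply 3, X at (1,0,0,1) | h0:-1=-1→(0,0,0,1)*; h3:-1=-1→(1,0,0,0)
~ ply 4, O at (0,0,0,1) | h3:-1=+1→(0,0,0,0)*
~ ply 5: (0,0,0,0) is terminal -1 (X); from (2,0,0,2) depth 5
compare (O): move=-1 vs pass=+1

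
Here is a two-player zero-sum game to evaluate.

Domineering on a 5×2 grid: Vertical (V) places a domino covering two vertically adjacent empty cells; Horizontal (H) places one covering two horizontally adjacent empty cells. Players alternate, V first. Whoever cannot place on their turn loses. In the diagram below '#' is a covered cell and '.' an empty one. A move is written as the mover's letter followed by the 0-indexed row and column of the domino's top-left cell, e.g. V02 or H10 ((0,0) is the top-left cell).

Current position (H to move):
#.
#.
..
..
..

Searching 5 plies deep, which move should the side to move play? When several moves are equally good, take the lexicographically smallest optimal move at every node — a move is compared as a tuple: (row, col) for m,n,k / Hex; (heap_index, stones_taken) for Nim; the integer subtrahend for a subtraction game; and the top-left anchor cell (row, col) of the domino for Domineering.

H's best at [#./#./../../..]: H30

ply 1, H at #./#./../../.. | H20=-1→#./#./##/../..; H30=+1→#./#./../##/..*; H40=-1→#./#./../../##
ply 2, V at #./#./../##/.. | V01=-1→##/##/../##/..*; V11=-1→#./##/.#/##/..
ply 3, H at ##/##/../##/.. | H20=+1→##/##/##/##/..*; H40=+1→##/##/../##/##
ply 4: ##/##/##/##/.. is terminal -1 (V); from #./#./../../.. depth 5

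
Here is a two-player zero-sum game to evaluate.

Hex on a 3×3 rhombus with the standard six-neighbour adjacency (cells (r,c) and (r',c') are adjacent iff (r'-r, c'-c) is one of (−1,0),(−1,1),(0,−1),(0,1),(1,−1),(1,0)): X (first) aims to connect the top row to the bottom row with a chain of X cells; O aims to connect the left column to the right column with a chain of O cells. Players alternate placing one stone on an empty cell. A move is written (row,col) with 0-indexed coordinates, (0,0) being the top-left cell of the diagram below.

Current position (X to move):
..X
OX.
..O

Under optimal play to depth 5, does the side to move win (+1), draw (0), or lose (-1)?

p1 X@[..X/OX./..O]: (0,0)[X.X/OX./..O]+1* (0,1)[.XX/OX./..O]+1 (1,2)[..X/OXX/..O]+1 (2,0)[..X/OX./X.O]+1 (2,1)[..X/OX./.XO]+1
p2 O@[X.X/OX./..O]: (0,1)[XOX/OX./..O]-1* (1,2)[X.X/OXO/..O]-1 (2,0)[X.X/OX./O.O]-1 (2,1)[X.X/OX./.OO]-1
p3 X@[XOX/OX./..O]: (1,2)[XOX/OXX/..O]+1* (2,0)[XOX/OX./X.O]+1 (2,1)[XOX/OX./.XO]+1
p4 O@[XOX/OXX/..O]: (2,0)[XOX/OXX/O.O]-1* (2,1)[XOX/OXX/.OO]-1
p5 X@[XOX/OXX/O.O]: (2,1)[XOX/OXX/OXO]+1*
p6 O@[XOX/OXX/OXO] terminal -1; root [..X/OX./..O] d5

value(..X/OX./..O, X) = +1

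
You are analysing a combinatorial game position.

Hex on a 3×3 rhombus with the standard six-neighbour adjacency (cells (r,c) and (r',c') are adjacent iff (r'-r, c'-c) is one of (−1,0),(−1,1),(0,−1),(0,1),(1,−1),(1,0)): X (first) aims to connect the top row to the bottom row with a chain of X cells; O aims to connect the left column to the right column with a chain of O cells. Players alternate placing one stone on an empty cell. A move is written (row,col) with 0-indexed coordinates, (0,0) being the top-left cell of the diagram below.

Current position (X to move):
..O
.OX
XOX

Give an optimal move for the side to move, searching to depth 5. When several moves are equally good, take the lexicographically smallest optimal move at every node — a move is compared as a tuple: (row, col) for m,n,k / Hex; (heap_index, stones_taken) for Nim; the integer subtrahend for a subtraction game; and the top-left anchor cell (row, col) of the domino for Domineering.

X's best at [..O/.OX/XOX]: (1,0)

[..O/.OX/XOX] X move#1: (0,0):-1/X.O/.OX/XOX, (0,1):-1/.XO/.OX/XOX, (1,0):+1/..O/XOX/XOX*
[..O/XOX/XOX] O move#2: (0,0):-1/O.O/XOX/XOX*, (0,1):-1/.OO/XOX/XOX
[O.O/XOX/XOX] X move#3: (0,1):+1/OXO/XOX/XOX*
[OXO/XOX/XOX] end (terminal -1, O#4); searched ..O/.OX/XOX to 5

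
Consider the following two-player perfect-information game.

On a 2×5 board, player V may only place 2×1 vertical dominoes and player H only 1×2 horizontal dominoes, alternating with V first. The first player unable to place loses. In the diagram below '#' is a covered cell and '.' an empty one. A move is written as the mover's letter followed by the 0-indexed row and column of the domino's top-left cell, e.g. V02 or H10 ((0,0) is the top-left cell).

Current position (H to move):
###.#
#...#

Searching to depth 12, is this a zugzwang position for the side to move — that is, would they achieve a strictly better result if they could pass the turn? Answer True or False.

p1 H@[###.#/#...#]: H11[###.#/###.#]-1 H12[###.#/#.###]+1*
p2 V@[###.#/#.###] terminal -1; root [###.#/#...#] d12
suppose H passes — search the same position with V to move:
pass> p1 V@[###.#/#...#]: V03[#####/#..##]-1*
pass> p2 H@[#####/#..##]: H11[#####/#####]+1*
pass> p3 V@[#####/#####] terminal -1; root [###.#/#...#] d12
for H: play +1, pass +1

zugzwang(###.#/#...#, H) = False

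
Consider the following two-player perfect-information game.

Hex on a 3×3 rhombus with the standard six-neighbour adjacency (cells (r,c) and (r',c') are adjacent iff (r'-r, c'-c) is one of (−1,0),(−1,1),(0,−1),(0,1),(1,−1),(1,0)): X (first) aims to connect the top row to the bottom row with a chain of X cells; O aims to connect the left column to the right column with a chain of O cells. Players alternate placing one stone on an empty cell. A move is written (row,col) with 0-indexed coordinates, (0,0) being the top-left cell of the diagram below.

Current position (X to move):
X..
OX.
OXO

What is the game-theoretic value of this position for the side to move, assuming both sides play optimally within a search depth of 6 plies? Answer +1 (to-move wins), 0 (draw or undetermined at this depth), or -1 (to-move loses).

[X../OX./OXO] X move#1: (0,1):+1/XX./OX./OXO*, (0,2):+1/X.X/OX./OXO, (1,2):+1/X../OXX/OXO
[XX./OX./OXO] end (terminal -1, O#2); searched X../OX./OXO to 6

value(X../OX./OXO, X) = +1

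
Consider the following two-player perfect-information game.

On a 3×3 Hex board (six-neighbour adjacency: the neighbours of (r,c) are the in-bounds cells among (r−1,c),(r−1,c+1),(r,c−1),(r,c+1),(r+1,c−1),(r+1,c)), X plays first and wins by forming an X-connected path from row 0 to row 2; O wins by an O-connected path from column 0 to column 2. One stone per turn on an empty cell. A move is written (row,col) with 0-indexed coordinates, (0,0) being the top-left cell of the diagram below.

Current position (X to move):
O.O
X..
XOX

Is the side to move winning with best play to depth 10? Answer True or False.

X winning at [O.O/X../XOX]: True

ply 1, X at O.O/X../XOX | (0,1)=+1→OXO/X../XOX*; (1,1)=-1→O.O/XX./XOX; (1,2)=-1→O.O/X.X/XOX
ply 2: OXO/X../XOX is terminal -1 (O); from O.O/X../XOX depth 10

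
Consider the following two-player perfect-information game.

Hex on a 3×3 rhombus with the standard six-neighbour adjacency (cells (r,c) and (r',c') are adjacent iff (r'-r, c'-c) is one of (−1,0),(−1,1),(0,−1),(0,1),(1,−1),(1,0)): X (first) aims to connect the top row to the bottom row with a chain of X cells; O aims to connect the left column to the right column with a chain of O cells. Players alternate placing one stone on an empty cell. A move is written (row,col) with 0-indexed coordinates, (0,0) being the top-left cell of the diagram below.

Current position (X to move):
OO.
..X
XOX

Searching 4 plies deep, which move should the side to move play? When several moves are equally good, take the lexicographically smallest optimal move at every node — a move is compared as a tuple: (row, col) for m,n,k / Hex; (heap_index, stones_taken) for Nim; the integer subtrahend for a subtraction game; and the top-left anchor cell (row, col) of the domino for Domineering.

[OO./..X/XOX] X move#1: (0,2):+1/OOX/..X/XOX*, (1,0):-1/OO./X.X/XOX, (1,1):-1/OO./.XX/XOX
[OOX/..X/XOX] end (terminal -1, O#2); searched OO./..X/XOX to 4

X's best at [OO./..X/XOX]: (0,2)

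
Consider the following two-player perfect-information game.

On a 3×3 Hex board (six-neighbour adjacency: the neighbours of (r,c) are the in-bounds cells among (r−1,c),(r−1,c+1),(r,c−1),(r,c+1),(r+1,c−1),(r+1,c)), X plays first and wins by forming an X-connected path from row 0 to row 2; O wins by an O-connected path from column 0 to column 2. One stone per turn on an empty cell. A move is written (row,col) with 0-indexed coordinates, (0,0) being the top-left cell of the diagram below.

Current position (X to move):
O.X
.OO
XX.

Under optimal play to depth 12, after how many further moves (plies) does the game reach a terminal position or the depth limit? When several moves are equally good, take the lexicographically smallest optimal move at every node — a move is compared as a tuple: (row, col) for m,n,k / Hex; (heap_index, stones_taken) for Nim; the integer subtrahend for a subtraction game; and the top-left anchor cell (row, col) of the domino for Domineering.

p1 X@[O.X/.OO/XX.]: (0,1)[OXX/.OO/XX.]-1* (1,0)[O.X/XOO/XX.]-1 (2,2)[O.X/.OO/XXX]-1
p2 O@[OXX/.OO/XX.]: (1,0)[OXX/OOO/XX.]+1* (2,2)[OXX/.OO/XXO]-1
p3 X@[OXX/OOO/XX.] terminal -1; root [O.X/.OO/XX.] d12

PV length from [O.X/.OO/XX.]: 2 plies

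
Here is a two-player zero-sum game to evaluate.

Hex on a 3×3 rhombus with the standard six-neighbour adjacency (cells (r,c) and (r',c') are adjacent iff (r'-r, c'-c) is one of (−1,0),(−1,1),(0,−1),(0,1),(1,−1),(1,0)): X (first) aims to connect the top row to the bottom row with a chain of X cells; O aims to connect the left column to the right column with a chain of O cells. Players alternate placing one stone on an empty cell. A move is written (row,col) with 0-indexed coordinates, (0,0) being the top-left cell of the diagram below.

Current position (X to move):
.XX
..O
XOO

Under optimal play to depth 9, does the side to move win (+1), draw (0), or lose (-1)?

value(.XX/..O/XOO, X) = +1

p1 X@[.XX/..O/XOO]: (0,0)[XXX/..O/XOO]+1* (1,0)[.XX/X.O/XOO]+1 (1,1)[.XX/.XO/XOO]+1
p2 O@[XXX/..O/XOO]: (1,0)[XXX/O.O/XOO]-1* (1,1)[XXX/.OO/XOO]-1
p3 X@[XXX/O.O/XOO]: (1,1)[XXX/OXO/XOO]+1*
p4 O@[XXX/OXO/XOO] terminal -1; root [.XX/..O/XOO] d9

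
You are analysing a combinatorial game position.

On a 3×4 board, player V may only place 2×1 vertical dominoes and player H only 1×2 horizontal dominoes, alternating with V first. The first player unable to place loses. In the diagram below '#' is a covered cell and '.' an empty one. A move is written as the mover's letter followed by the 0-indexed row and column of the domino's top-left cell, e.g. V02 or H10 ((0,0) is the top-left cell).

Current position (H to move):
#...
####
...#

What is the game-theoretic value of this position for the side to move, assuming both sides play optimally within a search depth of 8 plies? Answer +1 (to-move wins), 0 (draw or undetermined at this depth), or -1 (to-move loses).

value(#.../####/...#, H) = +1

ply 1, H at #.../####/...# | H01=+1→###./####/...#*; H02=+1→#.##/####/...#; H20=+1→#.../####/##.#; H21=+1→#.../####/.###
ply 2: ###./####/...# is terminal -1 (V); from #.../####/...# depth 8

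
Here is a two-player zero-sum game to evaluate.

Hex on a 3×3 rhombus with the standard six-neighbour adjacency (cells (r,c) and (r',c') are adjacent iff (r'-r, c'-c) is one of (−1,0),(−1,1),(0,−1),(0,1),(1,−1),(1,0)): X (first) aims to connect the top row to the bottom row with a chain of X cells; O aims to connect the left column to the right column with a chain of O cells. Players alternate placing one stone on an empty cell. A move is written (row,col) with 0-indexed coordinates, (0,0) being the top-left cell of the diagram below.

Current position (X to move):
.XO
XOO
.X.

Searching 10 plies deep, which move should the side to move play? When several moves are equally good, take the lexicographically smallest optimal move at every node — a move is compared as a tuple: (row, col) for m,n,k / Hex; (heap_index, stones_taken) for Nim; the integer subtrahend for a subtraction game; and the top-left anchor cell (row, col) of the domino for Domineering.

X's best at [.XO/XOO/.X.]: (2,0)

[.XO/XOO/.X.] X move#1: (0,0):-1/XXO/XOO/.X., (2,0):+1/.XO/XOO/XX.*, (2,2):-1/.XO/XOO/.XX
[.XO/XOO/XX.] end (terminal -1, O#2); searched .XO/XOO/.X. to 10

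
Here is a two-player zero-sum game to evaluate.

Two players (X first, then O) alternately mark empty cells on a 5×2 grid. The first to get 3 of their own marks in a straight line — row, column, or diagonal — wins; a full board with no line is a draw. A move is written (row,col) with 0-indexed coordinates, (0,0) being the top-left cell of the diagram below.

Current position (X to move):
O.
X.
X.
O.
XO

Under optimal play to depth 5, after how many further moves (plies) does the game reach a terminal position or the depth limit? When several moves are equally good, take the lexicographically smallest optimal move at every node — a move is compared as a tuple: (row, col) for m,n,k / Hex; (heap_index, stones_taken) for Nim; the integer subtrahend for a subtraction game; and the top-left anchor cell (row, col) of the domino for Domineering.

p1 X@[O./X./X./O./XO]: (0,1)[OX/X./X./O./XO]+0* (1,1)[O./XX/X./O./XO]+0 (2,1)[O./X./XX/O./XO]+0 (3,1)[O./X./X./OX/XO]+0
p2 O@[OX/X./X./O./XO]: (1,1)[OX/XO/X./O./XO]+0* (2,1)[OX/X./XO/O./XO]+0 (3,1)[OX/X./X./OO/XO]+0
p3 X@[OX/XO/X./O./XO]: (2,1)[OX/XO/XX/O./XO]+0* (3,1)[OX/XO/X./OX/XO]+0
p4 O@[OX/XO/XX/O./XO]: (3,1)[OX/XO/XX/OO/XO]+0*
p5 X@[OX/XO/XX/OO/XO] terminal +0; root [O./X./X./O./XO] d5

PV length from [O./X./X./O./XO]: 4 plies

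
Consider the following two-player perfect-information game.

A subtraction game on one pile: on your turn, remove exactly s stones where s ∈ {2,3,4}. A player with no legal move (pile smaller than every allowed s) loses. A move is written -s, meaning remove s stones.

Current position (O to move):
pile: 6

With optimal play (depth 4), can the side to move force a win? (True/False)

O winning at [6]: False

[6] O move#1: -2:-1/4*, -3:-1/3, -4:-1/2
[4] X move#2: -2:-1/2, -3:+1/1*, -4:+1/0
[1] end (terminal -1, O#3); searched 6 to 4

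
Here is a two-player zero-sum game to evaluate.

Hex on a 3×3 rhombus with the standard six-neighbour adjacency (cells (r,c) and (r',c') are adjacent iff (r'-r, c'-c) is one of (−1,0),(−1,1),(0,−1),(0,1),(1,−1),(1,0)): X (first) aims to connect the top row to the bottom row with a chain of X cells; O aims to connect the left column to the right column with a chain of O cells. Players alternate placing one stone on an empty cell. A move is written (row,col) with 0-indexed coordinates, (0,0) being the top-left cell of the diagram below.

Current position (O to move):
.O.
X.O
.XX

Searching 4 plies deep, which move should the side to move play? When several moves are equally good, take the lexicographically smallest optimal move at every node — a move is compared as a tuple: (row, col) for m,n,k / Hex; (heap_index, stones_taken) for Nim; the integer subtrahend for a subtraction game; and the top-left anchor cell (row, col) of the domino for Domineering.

ply 1, O at .O./X.O/.XX | (0,0)=+1→OO./X.O/.XX*; (0,2)=-1→.OO/X.O/.XX; (1,1)=+1→.O./XOO/.XX; (2,0)=-1→.O./X.O/OXX
ply 2, X at OO./X.O/.XX | (0,2)=-1→OOX/X.O/.XX*; (1,1)=-1→OO./XXO/.XX; (2,0)=-1→OO./X.O/XXX
ply 3, O at OOX/X.O/.XX | (1,1)=+1→OOX/XOO/.XX*; (2,0)=-1→OOX/X.O/OXX
ply 4: OOX/XOO/.XX is terminal -1 (X); from .O./X.O/.XX depth 4

O's best at [.O./X.O/.XX]: (0,0)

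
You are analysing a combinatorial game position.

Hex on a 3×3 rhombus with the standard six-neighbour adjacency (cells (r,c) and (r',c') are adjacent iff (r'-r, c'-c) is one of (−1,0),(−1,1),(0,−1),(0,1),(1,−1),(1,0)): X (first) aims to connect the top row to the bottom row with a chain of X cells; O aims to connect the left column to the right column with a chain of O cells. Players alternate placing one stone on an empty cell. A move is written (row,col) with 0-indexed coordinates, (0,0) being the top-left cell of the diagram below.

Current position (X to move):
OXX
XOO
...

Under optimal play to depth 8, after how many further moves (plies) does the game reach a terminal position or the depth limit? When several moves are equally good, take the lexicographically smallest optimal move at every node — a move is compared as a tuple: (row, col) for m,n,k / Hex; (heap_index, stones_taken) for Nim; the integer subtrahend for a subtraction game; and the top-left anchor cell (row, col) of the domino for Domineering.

PV length from [OXX/XOO/...]: 1 ply

[OXX/XOO/...] X move#1: (2,0):+1/OXX/XOO/X..*, (2,1):-1/OXX/XOO/.X., (2,2):-1/OXX/XOO/..X
[OXX/XOO/X..] end (terminal -1, O#2); searched OXX/XOO/... to 8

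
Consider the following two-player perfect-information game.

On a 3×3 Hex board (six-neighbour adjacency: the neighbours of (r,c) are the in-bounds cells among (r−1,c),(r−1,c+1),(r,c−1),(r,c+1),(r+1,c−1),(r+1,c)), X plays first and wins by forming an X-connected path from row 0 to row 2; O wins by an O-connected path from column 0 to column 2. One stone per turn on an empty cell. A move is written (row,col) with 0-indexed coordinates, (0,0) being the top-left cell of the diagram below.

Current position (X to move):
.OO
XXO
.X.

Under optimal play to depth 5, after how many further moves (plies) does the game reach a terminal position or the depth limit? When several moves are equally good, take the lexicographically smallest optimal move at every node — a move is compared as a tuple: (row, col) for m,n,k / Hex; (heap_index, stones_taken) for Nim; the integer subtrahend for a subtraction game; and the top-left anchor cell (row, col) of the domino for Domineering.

PV length from [.OO/XXO/.X.]: 1 ply

ply 1, X at .OO/XXO/.X. | (0,0)=+1→XOO/XXO/.X.*; (2,0)=-1→.OO/XXO/XX.; (2,2)=-1→.OO/XXO/.XX
ply 2: XOO/XXO/.X. is terminal -1 (O); from .OO/XXO/.X. depth 5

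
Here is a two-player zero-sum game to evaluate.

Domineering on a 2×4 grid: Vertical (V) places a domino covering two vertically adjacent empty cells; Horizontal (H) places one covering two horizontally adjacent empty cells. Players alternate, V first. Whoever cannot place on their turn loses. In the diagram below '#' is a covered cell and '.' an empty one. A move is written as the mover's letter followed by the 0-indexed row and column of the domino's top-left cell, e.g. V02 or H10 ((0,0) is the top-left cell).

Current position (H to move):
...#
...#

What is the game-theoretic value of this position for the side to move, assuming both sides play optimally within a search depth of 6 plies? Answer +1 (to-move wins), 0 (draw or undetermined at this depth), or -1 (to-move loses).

[...#/...#] H move#1: H00:+1/##.#/...#*, H01:+1/.###/...#, H10:+1/...#/##.#, H11:+1/...#/.###
[##.#/...#] V move#2: V02:-1/####/..##*
[####/..##] H move#3: H10:+1/####/####*
[####/####] end (terminal -1, V#4); searched ...#/...# to 6

value(...#/...#, H) = +1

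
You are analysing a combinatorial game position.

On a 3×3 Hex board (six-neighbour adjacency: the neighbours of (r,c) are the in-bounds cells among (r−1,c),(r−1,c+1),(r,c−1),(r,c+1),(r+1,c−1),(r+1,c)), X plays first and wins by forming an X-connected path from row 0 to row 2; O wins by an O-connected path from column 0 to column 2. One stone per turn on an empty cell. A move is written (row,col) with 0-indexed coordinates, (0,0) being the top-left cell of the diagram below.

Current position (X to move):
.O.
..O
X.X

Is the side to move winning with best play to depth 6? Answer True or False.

X winning at [.O./..O/X.X]: False

ply 1, X at .O./..O/X.X | (0,0)=-1→XO./..O/X.X*; (0,2)=-1→.OX/..O/X.X; (1,0)=-1→.O./X.O/X.X; (1,1)=-1→.O./.XO/X.X; (2,1)=-1→.O./..O/XXX
ply 2, O at XO./..O/X.X | (0,2)=-1→XOO/..O/X.X; (1,0)=+1→XO./O.O/X.X*; (1,1)=-1→XO./.OO/X.X; (2,1)=-1→XO./..O/XOX
ply 3, X at XO./O.O/X.X | (0,2)=-1→XOX/O.O/X.X*; (1,1)=-1→XO./OXO/X.X; (2,1)=-1→XO./O.O/XXX
ply 4, O at XOX/O.O/X.X | (1,1)=+1→XOX/OOO/X.X*; (2,1)=-1→XOX/O.O/XOX
ply 5: XOX/OOO/X.X is terminal -1 (X); from .O./..O/X.X depth 6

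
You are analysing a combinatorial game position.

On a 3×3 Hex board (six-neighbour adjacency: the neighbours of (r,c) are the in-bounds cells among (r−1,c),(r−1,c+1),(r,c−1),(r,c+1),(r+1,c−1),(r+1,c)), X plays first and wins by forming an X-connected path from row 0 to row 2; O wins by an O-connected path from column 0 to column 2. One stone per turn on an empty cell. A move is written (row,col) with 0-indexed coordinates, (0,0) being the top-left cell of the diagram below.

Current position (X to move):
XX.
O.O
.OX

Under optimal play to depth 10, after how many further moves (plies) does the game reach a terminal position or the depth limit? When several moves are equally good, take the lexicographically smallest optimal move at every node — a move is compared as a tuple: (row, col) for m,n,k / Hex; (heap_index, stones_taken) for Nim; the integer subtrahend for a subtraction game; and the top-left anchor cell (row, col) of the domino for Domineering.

p1 X@[XX./O.O/.OX]: (0,2)[XXX/O.O/.OX]-1* (1,1)[XX./OXO/.OX]-1 (2,0)[XX./O.O/XOX]-1
p2 O@[XXX/O.O/.OX]: (1,1)[XXX/OOO/.OX]+1* (2,0)[XXX/O.O/OOX]+1
p3 X@[XXX/OOO/.OX] terminal -1; root [XX./O.O/.OX] d10

PV length from [XX./O.O/.OX]: 2 plies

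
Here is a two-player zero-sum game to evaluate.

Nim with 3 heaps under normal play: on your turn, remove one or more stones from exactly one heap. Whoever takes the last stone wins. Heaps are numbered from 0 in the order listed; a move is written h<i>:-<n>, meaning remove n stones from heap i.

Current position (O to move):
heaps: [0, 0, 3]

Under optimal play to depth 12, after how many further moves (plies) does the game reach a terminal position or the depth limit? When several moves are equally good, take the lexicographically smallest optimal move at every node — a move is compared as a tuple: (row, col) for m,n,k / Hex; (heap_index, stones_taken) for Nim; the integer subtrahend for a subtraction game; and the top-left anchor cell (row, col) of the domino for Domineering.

PV length from [(0,0,3)]: 1 ply

[(0,0,3)] O move#1: h2:-1:-1/(0,0,2), h2:-2:-1/(0,0,1), h2:-3:+1/(0,0,0)*
[(0,0,0)] end (terminal -1, X#2); searched (0,0,3) to 12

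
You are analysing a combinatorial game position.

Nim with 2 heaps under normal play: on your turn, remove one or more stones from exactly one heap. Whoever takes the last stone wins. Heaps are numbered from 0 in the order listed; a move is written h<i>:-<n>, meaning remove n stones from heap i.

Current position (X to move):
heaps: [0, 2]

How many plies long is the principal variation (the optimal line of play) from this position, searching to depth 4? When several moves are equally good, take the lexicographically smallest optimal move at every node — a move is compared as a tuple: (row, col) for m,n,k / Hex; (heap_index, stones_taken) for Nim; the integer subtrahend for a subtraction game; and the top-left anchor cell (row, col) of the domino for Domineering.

ply 1, X at (0,2) | h1:-1=-1→(0,1); h1:-2=+1→(0,0)*
ply 2: (0,0) is terminal -1 (O); from (0,2) depth 4

PV length from [(0,2)]: 1 ply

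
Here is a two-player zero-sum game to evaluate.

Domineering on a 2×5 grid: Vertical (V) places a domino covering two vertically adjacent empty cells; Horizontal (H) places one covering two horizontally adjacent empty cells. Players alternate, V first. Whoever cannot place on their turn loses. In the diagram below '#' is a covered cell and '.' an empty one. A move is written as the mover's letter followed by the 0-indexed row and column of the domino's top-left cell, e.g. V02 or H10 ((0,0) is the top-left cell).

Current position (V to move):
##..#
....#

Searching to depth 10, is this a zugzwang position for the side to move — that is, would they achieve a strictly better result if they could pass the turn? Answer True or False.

p1 V@[##..#/....#]: V02[###.#/..#.#]+1* V03[##.##/...##]-1
p2 H@[###.#/..#.#]: H10[###.#/###.#]-1*
p3 V@[###.#/###.#]: V03[#####/#####]+1*
p4 H@[#####/#####] terminal -1; root [##..#/....#] d10
suppose V passes — search the same position with H to move:
pass> p1 H@[##..#/....#]: H02[#####/....#]+1* H10[##..#/##..#]-1 H11[##..#/.##.#]-1 H12[##..#/..###]+1
pass> p2 V@[#####/....#] terminal -1; root [##..#/....#] d10
for V: play +1, pass -1

zugzwang(##..#/....#, V) = False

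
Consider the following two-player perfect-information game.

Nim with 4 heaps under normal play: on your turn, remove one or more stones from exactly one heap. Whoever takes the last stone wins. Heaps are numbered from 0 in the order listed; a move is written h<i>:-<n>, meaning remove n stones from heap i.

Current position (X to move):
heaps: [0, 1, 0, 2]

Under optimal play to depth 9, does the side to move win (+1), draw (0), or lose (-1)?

value((0,1,0,2), X) = +1

ply 1, X at (0,1,0,2) | h1:-1=-1→(0,0,0,2); h3:-1=+1→(0,1,0,1)*; h3:-2=-1→(0,1,0,0)
ply 2, O at (0,1,0,1) | h1:-1=-1→(0,0,0,1)*; h3:-1=-1→(0,1,0,0)
ply 3, X at (0,0,0,1) | h3:-1=+1→(0,0,0,0)*
ply 4: (0,0,0,0) is terminal -1 (O); from (0,1,0,2) depth 9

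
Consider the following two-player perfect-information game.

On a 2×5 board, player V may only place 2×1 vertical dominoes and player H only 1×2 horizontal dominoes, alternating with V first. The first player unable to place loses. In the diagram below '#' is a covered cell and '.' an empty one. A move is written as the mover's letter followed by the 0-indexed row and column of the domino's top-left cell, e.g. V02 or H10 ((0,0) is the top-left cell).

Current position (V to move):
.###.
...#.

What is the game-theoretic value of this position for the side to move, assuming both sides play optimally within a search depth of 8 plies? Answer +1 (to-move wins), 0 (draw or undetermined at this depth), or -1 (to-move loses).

value(.###./...#., V) = +1

[.###./...#.] V move#1: V00:+1/####./#..#.*, V04:-1/.####/...##
[####./#..#.] H move#2: H11:-1/####./####.*
[####./####.] V move#3: V04:+1/#####/#####*
[#####/#####] end (terminal -1, H#4); searched .###./...#. to 8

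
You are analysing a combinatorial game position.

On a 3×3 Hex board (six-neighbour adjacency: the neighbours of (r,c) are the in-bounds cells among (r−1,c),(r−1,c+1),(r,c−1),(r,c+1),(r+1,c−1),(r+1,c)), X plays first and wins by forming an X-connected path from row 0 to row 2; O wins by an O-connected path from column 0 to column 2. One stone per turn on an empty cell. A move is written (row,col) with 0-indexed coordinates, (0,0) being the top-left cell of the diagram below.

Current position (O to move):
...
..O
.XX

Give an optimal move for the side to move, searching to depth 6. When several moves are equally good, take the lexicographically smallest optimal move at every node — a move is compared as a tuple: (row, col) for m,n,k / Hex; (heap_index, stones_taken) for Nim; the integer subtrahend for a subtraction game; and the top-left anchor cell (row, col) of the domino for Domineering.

ply 1, O at .../..O/.XX | (0,0)=-1→O../..O/.XX; (0,1)=+1→.O./..O/.XX*; (0,2)=-1→..O/..O/.XX; (1,0)=-1→.../O.O/.XX; (1,1)=+1→.../.OO/.XX; (2,0)=-1→.../..O/OXX
ply 2, X at .O./..O/.XX | (0,0)=-1→XO./..O/.XX*; (0,2)=-1→.OX/..O/.XX; (1,0)=-1→.O./X.O/.XX; (1,1)=-1→.O./.XO/.XX; (2,0)=-1→.O./..O/XXX
ply 3, O at XO./..O/.XX | (0,2)=-1→XOO/..O/.XX; (1,0)=+1→XO./O.O/.XX*; (1,1)=+1→XO./.OO/.XX; (2,0)=-1→XO./..O/OXX
ply 4, X at XO./O.O/.XX | (0,2)=-1→XOX/O.O/.XX*; (1,1)=-1→XO./OXO/.XX; (2,0)=-1→XO./O.O/XXX
ply 5, O at XOX/O.O/.XX | (1,1)=+1→XOX/OOO/.XX*; (2,0)=-1→XOX/O.O/OXX
ply 6: XOX/OOO/.XX is terminal -1 (X); from .../..O/.XX depth 6

O's best at [.../..O/.XX]: (0,1)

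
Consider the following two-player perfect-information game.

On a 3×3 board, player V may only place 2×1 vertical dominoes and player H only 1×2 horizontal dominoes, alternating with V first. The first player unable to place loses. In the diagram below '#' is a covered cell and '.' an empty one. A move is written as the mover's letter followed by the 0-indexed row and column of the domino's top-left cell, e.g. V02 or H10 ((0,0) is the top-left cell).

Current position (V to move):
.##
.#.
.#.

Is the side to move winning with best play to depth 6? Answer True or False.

p1 V@[.##/.#./.#.]: V00[###/##./.#.]+1* V10[.##/##./##.]+1 V12[.##/.##/.##]+1
p2 H@[###/##./.#.] terminal -1; root [.##/.#./.#.] d6

V winning at [.##/.#./.#.]: True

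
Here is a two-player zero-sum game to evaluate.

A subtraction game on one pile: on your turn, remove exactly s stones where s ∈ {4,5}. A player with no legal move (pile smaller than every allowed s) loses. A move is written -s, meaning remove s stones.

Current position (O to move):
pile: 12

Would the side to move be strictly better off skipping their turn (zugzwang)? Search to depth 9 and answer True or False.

zugzwang(12, O) = True

p1 O@[12]: -4[8]-1* -5[7]-1
p2 X@[8]: -4[4]-1 -5[3]+1*
p3 O@[3] terminal -1; root [12] d9
pass branch (X moves first from the same position):
  | p1 X@[12]: -4[8]-1* -5[7]-1
  | p2 O@[8]: -4[4]-1 -5[3]+1*
  | p3 X@[3] terminal -1; root [12] d9
O moving scores -1; O passing scores +1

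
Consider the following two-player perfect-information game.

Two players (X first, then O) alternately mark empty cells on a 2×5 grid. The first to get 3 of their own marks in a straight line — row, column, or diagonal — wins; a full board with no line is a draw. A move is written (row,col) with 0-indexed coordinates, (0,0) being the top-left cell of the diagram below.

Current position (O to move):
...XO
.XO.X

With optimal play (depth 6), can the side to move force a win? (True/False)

p1 O@[...XO/.XO.X]: (0,0)[O..XO/.XO.X]+0* (0,1)[.O.XO/.XO.X]+0 (0,2)[..OXO/.XO.X]+0 (1,0)[...XO/OXO.X]+0 (1,3)[...XO/.XOOX]+0
p2 X@[O..XO/.XO.X]: (0,1)[OX.XO/.XO.X]+0* (0,2)[O.XXO/.XO.X]+0 (1,0)[O..XO/XXO.X]+0 (1,3)[O..XO/.XOXX]+0
p3 O@[OX.XO/.XO.X]: (0,2)[OXOXO/.XO.X]+0* (1,0)[OX.XO/OXO.X]-1 (1,3)[OX.XO/.XOOX]-1
p4 X@[OXOXO/.XO.X]: (1,0)[OXOXO/XXO.X]+0* (1,3)[OXOXO/.XOXX]+0
p5 O@[OXOXO/XXO.X]: (1,3)[OXOXO/XXOOX]+0*
p6 X@[OXOXO/XXOOX] terminal +0; root [...XO/.XO.X] d6

O winning at [...XO/.XO.X]: False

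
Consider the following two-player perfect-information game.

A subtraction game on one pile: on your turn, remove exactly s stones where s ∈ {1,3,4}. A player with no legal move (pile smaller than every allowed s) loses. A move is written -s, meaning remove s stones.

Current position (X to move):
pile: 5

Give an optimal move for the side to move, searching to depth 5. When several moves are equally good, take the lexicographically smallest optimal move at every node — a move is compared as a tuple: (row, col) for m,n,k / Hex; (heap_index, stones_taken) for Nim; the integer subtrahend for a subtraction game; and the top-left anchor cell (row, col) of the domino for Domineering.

[5] X move#1: -1:-1/4, -3:+1/2*, -4:-1/1
[2] O move#2: -1:-1/1*
[1] X move#3: -1:+1/0*
[0] end (terminal -1, O#4); searched 5 to 5

X's best at [5]: -3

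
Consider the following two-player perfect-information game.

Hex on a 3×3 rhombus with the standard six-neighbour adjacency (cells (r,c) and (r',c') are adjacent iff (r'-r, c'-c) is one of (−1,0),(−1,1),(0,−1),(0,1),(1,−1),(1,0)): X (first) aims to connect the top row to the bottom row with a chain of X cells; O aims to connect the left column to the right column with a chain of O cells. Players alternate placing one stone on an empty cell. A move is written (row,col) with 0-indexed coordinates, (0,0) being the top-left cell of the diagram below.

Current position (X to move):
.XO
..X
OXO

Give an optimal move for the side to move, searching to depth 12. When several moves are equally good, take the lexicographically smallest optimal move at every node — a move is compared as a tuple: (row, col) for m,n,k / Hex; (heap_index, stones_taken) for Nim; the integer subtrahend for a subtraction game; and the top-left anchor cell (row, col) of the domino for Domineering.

p1 X@[.XO/..X/OXO]: (0,0)[XXO/..X/OXO]-1 (1,0)[.XO/X.X/OXO]-1 (1,1)[.XO/.XX/OXO]+1*
p2 O@[.XO/.XX/OXO] terminal -1; root [.XO/..X/OXO] d12

X's best at [.XO/..X/OXO]: (1,1)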